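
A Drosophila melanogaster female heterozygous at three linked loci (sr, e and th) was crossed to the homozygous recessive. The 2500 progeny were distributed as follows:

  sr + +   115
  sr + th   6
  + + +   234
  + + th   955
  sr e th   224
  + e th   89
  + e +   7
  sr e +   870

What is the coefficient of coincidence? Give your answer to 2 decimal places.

0.32

The two most frequent reciprocal classes, sr e + and + + th, are the parental types, so the F1 was sr e + / + + th.
The two rarest classes, + e + and sr + th, are the double crossovers. Comparing them with the parentals, only the sr allele has switched, so sr is the middle locus and the order is e – sr – th.
e–sr: (204 + 13)/2500 = 0.0868; sr–th: (458 + 13)/2500 = 0.1884.
Expected DCO frequency = 0.0868 × 0.1884 ≈ 0.01635; observed = 13/2500 ≈ 0.00520.
Coefficient of coincidence = 0.00520/0.01635 ≈ 0.32.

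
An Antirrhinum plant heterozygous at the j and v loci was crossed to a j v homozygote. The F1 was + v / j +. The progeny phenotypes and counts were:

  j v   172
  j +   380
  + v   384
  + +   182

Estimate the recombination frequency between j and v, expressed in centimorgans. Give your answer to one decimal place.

The recombinant classes are + + and j v: 182 + 172 = 354.
Recombination frequency = 354/1118 = 0.3166 ≈ 31.7%, i.e. 31.7 centimorgans.

31.7 centimorgans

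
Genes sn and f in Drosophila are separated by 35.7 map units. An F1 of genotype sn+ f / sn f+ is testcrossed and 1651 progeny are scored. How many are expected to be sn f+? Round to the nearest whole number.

531

A map distance of 35.7 map units corresponds to a recombination frequency of 0.357.
The F1 is sn+ f / sn f+, so sn f+ is a parental gamete class with expected frequency (1 − r)/2 = 0.643/2 = 0.3215.
Expected number = 0.3215 × 1651 = 530.80 ≈ 531.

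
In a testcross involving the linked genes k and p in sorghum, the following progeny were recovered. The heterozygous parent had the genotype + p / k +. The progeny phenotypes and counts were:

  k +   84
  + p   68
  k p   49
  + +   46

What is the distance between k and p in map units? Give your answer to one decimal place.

38.5 map units

The recombinant classes are + + and k p: 46 + 49 = 95.
Recombination frequency = 95/247 = 0.3846 ≈ 38.5%, i.e. 38.5 map units.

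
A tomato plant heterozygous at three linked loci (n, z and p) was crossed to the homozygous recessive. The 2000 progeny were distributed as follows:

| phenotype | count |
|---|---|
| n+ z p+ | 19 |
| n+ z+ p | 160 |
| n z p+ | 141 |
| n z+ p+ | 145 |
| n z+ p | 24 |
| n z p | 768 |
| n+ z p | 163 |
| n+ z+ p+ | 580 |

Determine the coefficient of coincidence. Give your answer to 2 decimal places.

The two most frequent reciprocal classes, n z p and n+ z+ p+, are the parental types, so the F1 was n z p / n+ z+ p+.
The two rarest classes, n z+ p and n+ z p+, are the double crossovers. Comparing them with the parentals, only the z allele has switched, so z is the middle locus and the order is n – z – p.
n–z: (308 + 43)/2000 = 0.1755; z–p: (301 + 43)/2000 = 0.1720.
Expected DCO frequency = 0.1755 × 0.1720 ≈ 0.03019; observed = 43/2000 ≈ 0.02150.
Coefficient of coincidence = 0.02150/0.03019 ≈ 0.71.

0.71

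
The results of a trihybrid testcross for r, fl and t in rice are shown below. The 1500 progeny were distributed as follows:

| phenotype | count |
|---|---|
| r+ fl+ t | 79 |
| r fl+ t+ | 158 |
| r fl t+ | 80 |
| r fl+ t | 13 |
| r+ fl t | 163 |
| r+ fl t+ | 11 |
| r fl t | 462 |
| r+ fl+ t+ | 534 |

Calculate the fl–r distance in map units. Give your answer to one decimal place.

The two most frequent reciprocal classes, r fl t and r+ fl+ t+, are the parental types, so the F1 was r fl t / r+ fl+ t+.
The two rarest classes, r fl+ t and r+ fl t+, are the double crossovers. Comparing them with the parentals, only the fl allele has switched, so fl is the middle locus and the order is t – fl – r.
Crossovers in the fl–r interval produce the single-crossover classes r+ fl t and r fl+ t+ (163 + 158 = 321) plus the double crossovers (24).
RF(fl–r) = (321 + 24) / 1500 = 345/1500 = 0.2300 → 23.0 map units.

23.0 map units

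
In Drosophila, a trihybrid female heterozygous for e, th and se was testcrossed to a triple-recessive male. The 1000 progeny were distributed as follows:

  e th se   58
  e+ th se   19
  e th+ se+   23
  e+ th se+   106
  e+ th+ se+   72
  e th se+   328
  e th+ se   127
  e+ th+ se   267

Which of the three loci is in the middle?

The two most frequent reciprocal classes, e+ th+ se and e th se+, are the parental types, so the F1 was e+ th+ se / e th se+.
The two rarest classes, e+ th se and e th+ se+, are the double crossovers. Comparing them with the parentals, only the th allele has switched, so th is the middle locus and the order is se – th – e.

th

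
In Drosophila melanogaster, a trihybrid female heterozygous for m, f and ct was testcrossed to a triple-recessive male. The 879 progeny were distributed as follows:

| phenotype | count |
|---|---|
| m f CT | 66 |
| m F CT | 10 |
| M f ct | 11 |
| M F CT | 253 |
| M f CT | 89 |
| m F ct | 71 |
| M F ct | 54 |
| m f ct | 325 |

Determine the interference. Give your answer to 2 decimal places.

The two most frequent reciprocal classes, m f ct and M F CT, are the parental types, so the F1 was m f ct / M F CT.
The two rarest classes, M f ct and m F CT, are the double crossovers. Comparing them with the parentals, only the m allele has switched, so m is the middle locus and the order is ct – m – f.
ct–m: (120 + 21)/879 = 0.1604; m–f: (160 + 21)/879 = 0.2059.
Expected DCO frequency = 0.1604 × 0.2059 ≈ 0.03303; observed = 21/879 ≈ 0.02389.
Coefficient of coincidence = 0.02389/0.03303 ≈ 0.72; interference = 1 − 0.72 = 0.28.

0.28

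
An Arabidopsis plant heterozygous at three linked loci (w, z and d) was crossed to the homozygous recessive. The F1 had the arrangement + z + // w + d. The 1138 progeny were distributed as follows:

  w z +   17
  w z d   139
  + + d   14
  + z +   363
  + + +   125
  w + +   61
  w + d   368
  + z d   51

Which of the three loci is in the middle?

w

The two rarest classes, w z + and + + d, are the double crossovers. Comparing them with the parentals, only the w allele has switched, so w is the middle locus and the order is z – w – d.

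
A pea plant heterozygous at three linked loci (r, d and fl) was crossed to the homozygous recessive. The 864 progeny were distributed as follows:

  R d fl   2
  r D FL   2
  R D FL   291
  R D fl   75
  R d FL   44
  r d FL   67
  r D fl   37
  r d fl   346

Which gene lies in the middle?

r

The two most frequent reciprocal classes, r d fl and R D FL, are the parental types, so the F1 was r d fl / R D FL.
The two rarest classes, R d fl and r D FL, are the double crossovers. Comparing them with the parentals, only the r allele has switched, so r is the middle locus and the order is d – r – fl.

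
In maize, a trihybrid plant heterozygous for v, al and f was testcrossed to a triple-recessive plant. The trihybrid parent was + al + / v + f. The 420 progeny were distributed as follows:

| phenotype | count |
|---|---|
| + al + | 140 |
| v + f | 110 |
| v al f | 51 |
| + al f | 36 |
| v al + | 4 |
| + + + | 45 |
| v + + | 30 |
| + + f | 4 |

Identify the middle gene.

v

The two rarest classes, v al + and + + f, are the double crossovers. Comparing them with the parentals, only the v allele has switched, so v is the middle locus and the order is f – v – al.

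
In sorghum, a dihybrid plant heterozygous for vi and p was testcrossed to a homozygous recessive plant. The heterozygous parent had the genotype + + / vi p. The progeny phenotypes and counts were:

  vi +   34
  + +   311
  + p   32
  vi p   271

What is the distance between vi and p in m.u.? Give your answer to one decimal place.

10.2 m.u.

The recombinant classes are + p and vi +: 32 + 34 = 66.
Recombination frequency = 66/648 = 0.1019 ≈ 10.2%, i.e. 10.2 m.u.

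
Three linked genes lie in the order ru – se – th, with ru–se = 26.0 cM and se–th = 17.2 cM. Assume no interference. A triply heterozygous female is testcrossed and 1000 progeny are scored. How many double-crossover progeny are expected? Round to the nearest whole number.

Map distances give recombination frequencies of 0.260 and 0.172 for the two intervals.
With no interference, expected double-crossover frequency = 0.260 × 0.172 = 0.04472.
Expected number = 0.04472 × 1000 = 44.72 ≈ 45.

45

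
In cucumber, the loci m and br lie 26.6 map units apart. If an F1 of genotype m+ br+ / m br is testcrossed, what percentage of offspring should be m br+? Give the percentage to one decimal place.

13.3%

A map distance of 26.6 map units corresponds to a recombination frequency of 0.266.
The F1 is m+ br+ / m br, so m br+ is a recombinant gamete class with expected frequency r/2 = 0.266/2 = 0.1330.
That is 0.1330 = 13.3% of the progeny.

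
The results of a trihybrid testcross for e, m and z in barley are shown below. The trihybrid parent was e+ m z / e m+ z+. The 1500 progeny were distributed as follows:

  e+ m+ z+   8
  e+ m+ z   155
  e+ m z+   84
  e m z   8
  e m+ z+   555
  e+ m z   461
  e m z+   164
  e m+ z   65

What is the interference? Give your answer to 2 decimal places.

The two rarest classes, e m z and e+ m+ z+, are the double crossovers. Comparing them with the parentals, only the e allele has switched, so e is the middle locus and the order is m – e – z.
m–e: (319 + 16)/1500 = 0.2233; e–z: (149 + 16)/1500 = 0.1100.
Expected DCO frequency = 0.2233 × 0.1100 ≈ 0.02456; observed = 16/1500 ≈ 0.01067.
Coefficient of coincidence = 0.01067/0.02456 ≈ 0.43; interference = 1 − 0.43 = 0.57.

0.57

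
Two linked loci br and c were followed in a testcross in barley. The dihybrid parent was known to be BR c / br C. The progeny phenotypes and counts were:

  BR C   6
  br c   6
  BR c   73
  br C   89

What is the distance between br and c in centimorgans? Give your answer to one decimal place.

The recombinant classes are BR C and br c: 6 + 6 = 12.
Recombination frequency = 12/174 = 0.0690 ≈ 6.9%, i.e. 6.9 centimorgans.

6.9 centimorgans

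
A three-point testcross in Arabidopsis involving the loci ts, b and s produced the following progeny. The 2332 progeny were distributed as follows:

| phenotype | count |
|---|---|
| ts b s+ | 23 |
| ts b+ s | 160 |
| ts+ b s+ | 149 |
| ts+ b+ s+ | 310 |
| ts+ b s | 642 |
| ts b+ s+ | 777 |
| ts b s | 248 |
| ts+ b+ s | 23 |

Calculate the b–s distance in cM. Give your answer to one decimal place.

The two most frequent reciprocal classes, ts+ b s and ts b+ s+, are the parental types, so the F1 was ts+ b s / ts b+ s+.
The two rarest classes, ts+ b+ s and ts b s+, are the double crossovers. Comparing them with the parentals, only the b allele has switched, so b is the middle locus and the order is s – b – ts.
Crossovers in the s–b interval produce the single-crossover classes ts+ b s+ and ts b+ s (149 + 160 = 309) plus the double crossovers (46).
RF(s–b) = (309 + 46) / 2332 = 355/2332 = 0.1522 → 15.2 cM.

15.2 cM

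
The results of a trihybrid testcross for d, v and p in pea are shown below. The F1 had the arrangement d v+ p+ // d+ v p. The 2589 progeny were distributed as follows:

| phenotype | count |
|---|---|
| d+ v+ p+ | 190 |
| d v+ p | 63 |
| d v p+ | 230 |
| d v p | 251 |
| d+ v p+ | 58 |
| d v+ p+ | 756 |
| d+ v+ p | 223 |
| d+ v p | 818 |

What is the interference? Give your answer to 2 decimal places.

0.03

The two rarest classes, d v+ p and d+ v p+, are the double crossovers. Comparing them with the parentals, only the p allele has switched, so p is the middle locus and the order is d – p – v.
d–p: (441 + 121)/2589 = 0.2171; p–v: (453 + 121)/2589 = 0.2217.
Expected DCO frequency = 0.2171 × 0.2217 ≈ 0.04813; observed = 121/2589 ≈ 0.04674.
Coefficient of coincidence = 0.04674/0.04813 ≈ 0.97; interference = 1 − 0.97 = 0.03.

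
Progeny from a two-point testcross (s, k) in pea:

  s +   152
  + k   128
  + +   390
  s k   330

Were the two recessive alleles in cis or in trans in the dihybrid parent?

cis

The two most frequent classes are + + (390) and s k (330); these are the parental (non-recombinant) types.
So the F1 carried + + on one chromosome and s k on the other — the recessive alleles are on the same chromosome (cis / coupling).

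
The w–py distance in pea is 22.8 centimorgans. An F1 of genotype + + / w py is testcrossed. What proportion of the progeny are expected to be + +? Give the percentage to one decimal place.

A map distance of 22.8 centimorgans corresponds to a recombination frequency of 0.228.
The F1 is + + / w py, so + + is a parental gamete class with expected frequency (1 − r)/2 = 0.772/2 = 0.3860.
That is 0.3860 = 38.6% of the progeny.

38.6%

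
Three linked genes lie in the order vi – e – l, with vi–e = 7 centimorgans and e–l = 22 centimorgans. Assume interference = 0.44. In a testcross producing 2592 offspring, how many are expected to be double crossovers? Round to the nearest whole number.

22

Map distances give recombination frequencies of 0.070 and 0.220 for the two intervals.
With interference 0.44 (so coincidence = 0.56), expected double-crossover frequency = 0.070 × 0.220 × 0.56 = 0.00862.
Expected number = 0.00862 × 2592 = 22.35 ≈ 22.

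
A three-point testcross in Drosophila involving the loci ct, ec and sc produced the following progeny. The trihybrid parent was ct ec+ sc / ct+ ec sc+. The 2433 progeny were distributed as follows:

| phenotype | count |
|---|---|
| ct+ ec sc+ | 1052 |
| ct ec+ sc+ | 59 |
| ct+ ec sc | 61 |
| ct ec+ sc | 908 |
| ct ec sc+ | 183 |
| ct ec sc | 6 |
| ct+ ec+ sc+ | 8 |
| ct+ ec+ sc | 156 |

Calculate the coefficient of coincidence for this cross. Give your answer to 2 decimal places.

0.72

The two rarest classes, ct ec sc and ct+ ec+ sc+, are the double crossovers. Comparing them with the parentals, only the ec allele has switched, so ec is the middle locus and the order is ct – ec – sc.
ct–ec: (339 + 14)/2433 = 0.1451; ec–sc: (120 + 14)/2433 = 0.0551.
Expected DCO frequency = 0.1451 × 0.0551 ≈ 0.00800; observed = 14/2433 ≈ 0.00575.
Coefficient of coincidence = 0.00575/0.00800 ≈ 0.72.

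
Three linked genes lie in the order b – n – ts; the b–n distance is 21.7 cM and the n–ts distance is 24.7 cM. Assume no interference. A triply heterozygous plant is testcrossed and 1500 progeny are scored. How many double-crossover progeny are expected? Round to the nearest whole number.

Map distances give recombination frequencies of 0.217 and 0.247 for the two intervals.
With no interference, expected double-crossover frequency = 0.217 × 0.247 = 0.05360.
Expected number = 0.05360 × 1500 = 80.40 ≈ 80.

80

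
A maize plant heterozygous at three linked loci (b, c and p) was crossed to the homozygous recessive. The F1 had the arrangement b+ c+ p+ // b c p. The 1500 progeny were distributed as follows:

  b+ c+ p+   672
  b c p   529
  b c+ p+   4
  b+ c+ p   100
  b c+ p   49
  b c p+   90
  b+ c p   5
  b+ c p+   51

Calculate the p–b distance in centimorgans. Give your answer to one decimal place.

13.3 centimorgans

The two rarest classes, b c+ p+ and b+ c p, are the double crossovers. Comparing them with the parentals, only the b allele has switched, so b is the middle locus and the order is c – b – p.
Crossovers in the b–p interval produce the single-crossover classes b+ c+ p and b c p+ (100 + 90 = 190) plus the double crossovers (9).
RF(b–p) = (190 + 9) / 1500 = 199/1500 = 0.1327 → 13.3 centimorgans.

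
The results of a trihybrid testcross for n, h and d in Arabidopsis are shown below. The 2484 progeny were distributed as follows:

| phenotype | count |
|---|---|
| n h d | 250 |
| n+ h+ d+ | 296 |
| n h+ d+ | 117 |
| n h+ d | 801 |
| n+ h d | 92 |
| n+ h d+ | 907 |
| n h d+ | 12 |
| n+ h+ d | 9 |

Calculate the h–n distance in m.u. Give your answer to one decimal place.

22.8 m.u.

The two most frequent reciprocal classes, n+ h d+ and n h+ d, are the parental types, so the F1 was n+ h d+ / n h+ d.
The two rarest classes, n h d+ and n+ h+ d, are the double crossovers. Comparing them with the parentals, only the n allele has switched, so n is the middle locus and the order is d – n – h.
Crossovers in the n–h interval produce the single-crossover classes n+ h+ d+ and n h d (296 + 250 = 546) plus the double crossovers (21).
RF(n–h) = (546 + 21) / 2484 = 567/2484 = 0.2283 → 22.8 m.u.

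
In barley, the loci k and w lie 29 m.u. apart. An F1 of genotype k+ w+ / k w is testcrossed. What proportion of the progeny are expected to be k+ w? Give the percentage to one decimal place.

14.5%

A map distance of 29 m.u. corresponds to a recombination frequency of 0.290.
The F1 is k+ w+ / k w, so k+ w is a recombinant gamete class with expected frequency r/2 = 0.290/2 = 0.1450.
That is 0.1450 = 14.5% of the progeny.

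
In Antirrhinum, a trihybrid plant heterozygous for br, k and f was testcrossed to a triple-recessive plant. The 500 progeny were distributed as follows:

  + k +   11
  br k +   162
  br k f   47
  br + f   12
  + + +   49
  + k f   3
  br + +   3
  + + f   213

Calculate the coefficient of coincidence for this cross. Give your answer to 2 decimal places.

1.01

The two most frequent reciprocal classes, + + f and br k +, are the parental types, so the F1 was + + f / br k +.
The two rarest classes, + k f and br + +, are the double crossovers. Comparing them with the parentals, only the k allele has switched, so k is the middle locus and the order is br – k – f.
br–k: (23 + 6)/500 = 0.0580; k–f: (96 + 6)/500 = 0.2040.
Expected DCO frequency = 0.0580 × 0.2040 ≈ 0.01183; observed = 6/500 ≈ 0.01200.
Coefficient of coincidence = 0.01200/0.01183 ≈ 1.01.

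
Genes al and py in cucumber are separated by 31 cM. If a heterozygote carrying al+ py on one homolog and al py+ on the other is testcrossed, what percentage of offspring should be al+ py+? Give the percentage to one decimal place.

A map distance of 31 cM corresponds to a recombination frequency of 0.310.
The F1 is al+ py / al py+, so al+ py+ is a recombinant gamete class with expected frequency r/2 = 0.310/2 = 0.1550.
That is 0.1550 = 15.5% of the progeny.

15.5%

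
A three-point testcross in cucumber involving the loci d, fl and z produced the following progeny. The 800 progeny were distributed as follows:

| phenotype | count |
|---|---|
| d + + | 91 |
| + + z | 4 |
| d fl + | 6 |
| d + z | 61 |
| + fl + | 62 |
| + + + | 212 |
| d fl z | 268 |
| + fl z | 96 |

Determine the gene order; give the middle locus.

The two most frequent reciprocal classes, + + + and d fl z, are the parental types, so the F1 was + + + / d fl z.
The two rarest classes, + + z and d fl +, are the double crossovers. Comparing them with the parentals, only the z allele has switched, so z is the middle locus and the order is fl – z – d.

z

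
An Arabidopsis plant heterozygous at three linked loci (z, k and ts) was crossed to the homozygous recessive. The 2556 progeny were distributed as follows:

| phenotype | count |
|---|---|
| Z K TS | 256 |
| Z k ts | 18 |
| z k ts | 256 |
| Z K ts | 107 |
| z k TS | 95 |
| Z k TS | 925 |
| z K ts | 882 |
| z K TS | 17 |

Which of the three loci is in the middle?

The two most frequent reciprocal classes, z K ts and Z k TS, are the parental types, so the F1 was z K ts / Z k TS.
The two rarest classes, z K TS and Z k ts, are the double crossovers. Comparing them with the parentals, only the ts allele has switched, so ts is the middle locus and the order is z – ts – k.

ts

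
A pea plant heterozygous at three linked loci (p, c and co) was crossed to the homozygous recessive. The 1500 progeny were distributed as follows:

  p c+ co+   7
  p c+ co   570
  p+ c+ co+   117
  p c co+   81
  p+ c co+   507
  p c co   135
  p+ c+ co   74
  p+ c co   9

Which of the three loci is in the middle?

co

The two most frequent reciprocal classes, p+ c co+ and p c+ co, are the parental types, so the F1 was p+ c co+ / p c+ co.
The two rarest classes, p+ c co and p c+ co+, are the double crossovers. Comparing them with the parentals, only the co allele has switched, so co is the middle locus and the order is c – co – p.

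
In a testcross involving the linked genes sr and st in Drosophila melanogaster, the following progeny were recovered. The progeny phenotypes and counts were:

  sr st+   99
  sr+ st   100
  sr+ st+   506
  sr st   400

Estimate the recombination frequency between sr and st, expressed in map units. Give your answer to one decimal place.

The two most frequent classes, sr+ st+ (506) and sr st (400), are the parental types, so the F1 was sr+ st+ / sr st.
The recombinant classes are sr+ st and sr st+: 100 + 99 = 199.
Recombination frequency = 199/1105 = 0.1801 ≈ 18.0%, i.e. 18.0 map units.

18.0 map units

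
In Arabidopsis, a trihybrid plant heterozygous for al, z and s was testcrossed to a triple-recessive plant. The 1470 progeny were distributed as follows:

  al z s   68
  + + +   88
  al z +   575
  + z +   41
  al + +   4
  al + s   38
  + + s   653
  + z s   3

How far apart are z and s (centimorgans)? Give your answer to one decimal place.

11.1 centimorgans

The two most frequent reciprocal classes, + + s and al z +, are the parental types, so the F1 was + + s / al z +.
The two rarest classes, + z s and al + +, are the double crossovers. Comparing them with the parentals, only the z allele has switched, so z is the middle locus and the order is al – z – s.
Crossovers in the z–s interval produce the single-crossover classes + + + and al z s (88 + 68 = 156) plus the double crossovers (7).
RF(z–s) = (156 + 7) / 1470 = 163/1470 = 0.1109 → 11.1 centimorgans.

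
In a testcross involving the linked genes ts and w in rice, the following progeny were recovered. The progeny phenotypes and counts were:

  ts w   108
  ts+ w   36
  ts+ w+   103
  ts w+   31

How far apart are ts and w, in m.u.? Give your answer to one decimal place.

24.1 m.u.

The two most frequent classes, ts+ w+ (103) and ts w (108), are the parental types, so the F1 was ts+ w+ / ts w.
The recombinant classes are ts+ w and ts w+: 36 + 31 = 67.
Recombination frequency = 67/278 = 0.2410 ≈ 24.1%, i.e. 24.1 m.u.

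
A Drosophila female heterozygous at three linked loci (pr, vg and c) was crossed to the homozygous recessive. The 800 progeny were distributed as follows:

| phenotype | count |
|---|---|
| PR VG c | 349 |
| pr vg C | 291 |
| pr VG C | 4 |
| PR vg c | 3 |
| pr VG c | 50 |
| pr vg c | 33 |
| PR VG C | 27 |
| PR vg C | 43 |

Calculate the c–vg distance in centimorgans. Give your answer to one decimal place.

The two most frequent reciprocal classes, PR VG c and pr vg C, are the parental types, so the F1 was PR VG c / pr vg C.
The two rarest classes, PR vg c and pr VG C, are the double crossovers. Comparing them with the parentals, only the vg allele has switched, so vg is the middle locus and the order is c – vg – pr.
Crossovers in the c–vg interval produce the single-crossover classes PR VG C and pr vg c (27 + 33 = 60) plus the double crossovers (7).
RF(c–vg) = (60 + 7) / 800 = 67/800 = 0.0838 → 8.4 centimorgans.

8.4 centimorgans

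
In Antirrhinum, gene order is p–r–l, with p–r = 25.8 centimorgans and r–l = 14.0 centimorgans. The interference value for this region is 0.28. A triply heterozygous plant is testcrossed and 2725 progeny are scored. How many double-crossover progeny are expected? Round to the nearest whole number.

Map distances give recombination frequencies of 0.258 and 0.140 for the two intervals.
With interference 0.28 (so coincidence = 0.72), expected double-crossover frequency = 0.258 × 0.140 × 0.72 = 0.02601.
Expected number = 0.02601 × 2725 = 70.87 ≈ 71.

71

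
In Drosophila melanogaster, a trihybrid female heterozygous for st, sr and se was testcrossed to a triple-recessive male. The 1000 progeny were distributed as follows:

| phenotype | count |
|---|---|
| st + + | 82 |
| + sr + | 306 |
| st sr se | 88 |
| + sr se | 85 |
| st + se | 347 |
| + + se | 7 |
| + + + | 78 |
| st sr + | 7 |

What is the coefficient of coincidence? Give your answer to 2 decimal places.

0.43

The two most frequent reciprocal classes, st + se and + sr +, are the parental types, so the F1 was st + se / + sr +.
The two rarest classes, + + se and st sr +, are the double crossovers. Comparing them with the parentals, only the st allele has switched, so st is the middle locus and the order is se – st – sr.
se–st: (167 + 14)/1000 = 0.1810; st–sr: (166 + 14)/1000 = 0.1800.
Expected DCO frequency = 0.1810 × 0.1800 ≈ 0.03258; observed = 14/1000 ≈ 0.01400.
Coefficient of coincidence = 0.01400/0.03258 ≈ 0.43.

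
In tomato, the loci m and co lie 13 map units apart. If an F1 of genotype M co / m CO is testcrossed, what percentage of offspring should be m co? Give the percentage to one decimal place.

6.5%

A map distance of 13 map units corresponds to a recombination frequency of 0.130.
The F1 is M co / m CO, so m co is a recombinant gamete class with expected frequency r/2 = 0.130/2 = 0.0650.
That is 0.0650 = 6.5% of the progeny.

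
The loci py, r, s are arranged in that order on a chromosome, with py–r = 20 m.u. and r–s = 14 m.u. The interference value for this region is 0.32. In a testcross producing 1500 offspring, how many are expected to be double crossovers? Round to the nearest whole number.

29

Map distances give recombination frequencies of 0.200 and 0.140 for the two intervals.
With interference 0.32 (so coincidence = 0.68), expected double-crossover frequency = 0.200 × 0.140 × 0.68 = 0.01904.
Expected number = 0.01904 × 1500 = 28.56 ≈ 29.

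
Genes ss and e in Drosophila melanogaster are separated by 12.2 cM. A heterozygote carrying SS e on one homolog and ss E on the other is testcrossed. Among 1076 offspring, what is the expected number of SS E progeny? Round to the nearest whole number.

A map distance of 12.2 cM corresponds to a recombination frequency of 0.122.
The F1 is SS e / ss E, so SS E is a recombinant gamete class with expected frequency r/2 = 0.122/2 = 0.0610.
Expected number = 0.0610 × 1076 = 65.64 ≈ 66.

66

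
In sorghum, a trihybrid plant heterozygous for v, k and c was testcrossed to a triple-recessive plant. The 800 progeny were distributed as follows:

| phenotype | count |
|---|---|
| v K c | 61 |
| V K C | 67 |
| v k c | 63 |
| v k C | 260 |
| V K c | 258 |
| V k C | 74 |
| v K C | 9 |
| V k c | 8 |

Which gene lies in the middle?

k

The two most frequent reciprocal classes, v k C and V K c, are the parental types, so the F1 was v k C / V K c.
The two rarest classes, v K C and V k c, are the double crossovers. Comparing them with the parentals, only the k allele has switched, so k is the middle locus and the order is c – k – v.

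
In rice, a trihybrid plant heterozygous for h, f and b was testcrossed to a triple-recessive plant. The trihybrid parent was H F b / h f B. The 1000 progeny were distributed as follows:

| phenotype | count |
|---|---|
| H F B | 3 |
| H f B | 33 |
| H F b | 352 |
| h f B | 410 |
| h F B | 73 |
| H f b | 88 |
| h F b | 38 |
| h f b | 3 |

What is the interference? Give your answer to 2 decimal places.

0.53

The two rarest classes, H F B and h f b, are the double crossovers. Comparing them with the parentals, only the b allele has switched, so b is the middle locus and the order is h – b – f.
h–b: (71 + 6)/1000 = 0.0770; b–f: (161 + 6)/1000 = 0.1670.
Expected DCO frequency = 0.0770 × 0.1670 ≈ 0.01286; observed = 6/1000 ≈ 0.00600.
Coefficient of coincidence = 0.00600/0.01286 ≈ 0.47; interference = 1 − 0.47 = 0.53.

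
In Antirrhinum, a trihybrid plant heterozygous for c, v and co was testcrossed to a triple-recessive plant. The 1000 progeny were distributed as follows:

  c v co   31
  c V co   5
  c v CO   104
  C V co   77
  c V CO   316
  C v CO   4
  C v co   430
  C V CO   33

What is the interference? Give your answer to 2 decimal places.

The two most frequent reciprocal classes, C v co and c V CO, are the parental types, so the F1 was C v co / c V CO.
The two rarest classes, C v CO and c V co, are the double crossovers. Comparing them with the parentals, only the co allele has switched, so co is the middle locus and the order is v – co – c.
v–co: (181 + 9)/1000 = 0.1900; co–c: (64 + 9)/1000 = 0.0730.
Expected DCO frequency = 0.1900 × 0.0730 ≈ 0.01387; observed = 9/1000 ≈ 0.00900.
Coefficient of coincidence = 0.00900/0.01387 ≈ 0.65; interference = 1 − 0.65 = 0.35.

0.35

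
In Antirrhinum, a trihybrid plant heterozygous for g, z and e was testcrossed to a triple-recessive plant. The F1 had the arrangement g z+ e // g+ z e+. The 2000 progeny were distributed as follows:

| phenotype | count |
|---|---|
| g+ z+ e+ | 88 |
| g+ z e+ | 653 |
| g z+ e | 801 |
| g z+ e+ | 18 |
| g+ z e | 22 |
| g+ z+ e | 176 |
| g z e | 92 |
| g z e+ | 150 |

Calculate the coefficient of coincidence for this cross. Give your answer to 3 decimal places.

0.994

The two rarest classes, g z+ e+ and g+ z e, are the double crossovers. Comparing them with the parentals, only the e allele has switched, so e is the middle locus and the order is z – e – g.
z–e: (180 + 40)/2000 = 0.1100; e–g: (326 + 40)/2000 = 0.1830.
Expected DCO frequency = 0.1100 × 0.1830 ≈ 0.02013; observed = 40/2000 ≈ 0.02000.
Coefficient of coincidence = 0.02000/0.02013 ≈ 0.994.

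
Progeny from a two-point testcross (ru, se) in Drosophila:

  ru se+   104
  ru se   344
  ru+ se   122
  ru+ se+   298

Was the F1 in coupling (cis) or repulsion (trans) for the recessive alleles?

cis

The two most frequent classes are ru+ se+ (298) and ru se (344); these are the parental (non-recombinant) types.
So the F1 carried ru+ se+ on one chromosome and ru se on the other — the recessive alleles are on the same chromosome (cis / coupling).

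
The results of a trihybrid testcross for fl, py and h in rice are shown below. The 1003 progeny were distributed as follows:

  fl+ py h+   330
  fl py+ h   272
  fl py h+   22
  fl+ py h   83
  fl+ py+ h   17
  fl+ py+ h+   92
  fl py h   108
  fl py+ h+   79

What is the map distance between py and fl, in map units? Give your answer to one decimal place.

23.8 map units

The two most frequent reciprocal classes, fl+ py h+ and fl py+ h, are the parental types, so the F1 was fl+ py h+ / fl py+ h.
The two rarest classes, fl py h+ and fl+ py+ h, are the double crossovers. Comparing them with the parentals, only the fl allele has switched, so fl is the middle locus and the order is py – fl – h.
Crossovers in the py–fl interval produce the single-crossover classes fl+ py+ h+ and fl py h (92 + 108 = 200) plus the double crossovers (39).
RF(py–fl) = (200 + 39) / 1003 = 239/1003 = 0.2383 → 23.8 map units.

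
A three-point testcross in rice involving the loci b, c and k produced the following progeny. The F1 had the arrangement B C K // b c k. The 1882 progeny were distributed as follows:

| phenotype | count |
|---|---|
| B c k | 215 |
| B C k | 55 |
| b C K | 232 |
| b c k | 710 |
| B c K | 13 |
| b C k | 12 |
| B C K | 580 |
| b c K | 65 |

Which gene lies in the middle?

The two rarest classes, B c K and b C k, are the double crossovers. Comparing them with the parentals, only the c allele has switched, so c is the middle locus and the order is b – c – k.

c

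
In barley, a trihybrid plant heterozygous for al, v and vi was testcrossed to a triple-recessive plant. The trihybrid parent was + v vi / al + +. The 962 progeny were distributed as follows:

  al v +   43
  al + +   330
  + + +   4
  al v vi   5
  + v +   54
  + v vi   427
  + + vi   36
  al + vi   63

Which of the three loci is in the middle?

al

The two rarest classes, al v vi and + + +, are the double crossovers. Comparing them with the parentals, only the al allele has switched, so al is the middle locus and the order is v – al – vi.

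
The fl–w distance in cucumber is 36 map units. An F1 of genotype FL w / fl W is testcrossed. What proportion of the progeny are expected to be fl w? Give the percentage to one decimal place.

A map distance of 36 map units corresponds to a recombination frequency of 0.360.
The F1 is FL w / fl W, so fl w is a recombinant gamete class with expected frequency r/2 = 0.360/2 = 0.1800.
That is 0.1800 = 18.0% of the progeny.

18.0%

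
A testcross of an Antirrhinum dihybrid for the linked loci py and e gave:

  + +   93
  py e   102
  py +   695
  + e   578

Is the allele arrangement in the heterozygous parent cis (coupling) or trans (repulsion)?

trans

The two most frequent classes are + e (578) and py + (695); these are the parental (non-recombinant) types.
So the F1 carried + e on one chromosome and py + on the other — the recessive alleles are on opposite chromosomes (trans / repulsion).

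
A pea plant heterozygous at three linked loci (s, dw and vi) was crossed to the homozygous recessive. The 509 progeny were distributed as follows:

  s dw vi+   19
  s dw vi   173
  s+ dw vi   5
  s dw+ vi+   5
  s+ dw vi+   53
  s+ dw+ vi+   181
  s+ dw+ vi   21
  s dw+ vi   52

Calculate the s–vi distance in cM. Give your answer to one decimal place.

The two most frequent reciprocal classes, s+ dw+ vi+ and s dw vi, are the parental types, so the F1 was s+ dw+ vi+ / s dw vi.
The two rarest classes, s dw+ vi+ and s+ dw vi, are the double crossovers. Comparing them with the parentals, only the s allele has switched, so s is the middle locus and the order is vi – s – dw.
Crossovers in the vi–s interval produce the single-crossover classes s+ dw+ vi and s dw vi+ (21 + 19 = 40) plus the double crossovers (10).
RF(vi–s) = (40 + 10) / 509 = 50/509 = 0.0982 → 9.8 cM.

9.8 cM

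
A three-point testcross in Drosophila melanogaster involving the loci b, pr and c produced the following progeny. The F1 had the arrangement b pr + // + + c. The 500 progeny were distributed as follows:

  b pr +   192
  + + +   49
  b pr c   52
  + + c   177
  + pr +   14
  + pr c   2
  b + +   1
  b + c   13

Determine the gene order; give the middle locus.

pr

The two rarest classes, b + + and + pr c, are the double crossovers. Comparing them with the parentals, only the pr allele has switched, so pr is the middle locus and the order is c – pr – b.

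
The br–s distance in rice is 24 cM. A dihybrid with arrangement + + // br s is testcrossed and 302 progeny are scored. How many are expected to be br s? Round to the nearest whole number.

A map distance of 24 cM corresponds to a recombination frequency of 0.240.
The F1 is + + / br s, so br s is a parental gamete class with expected frequency (1 − r)/2 = 0.760/2 = 0.3800.
Expected number = 0.3800 × 302 = 114.76 ≈ 115.

115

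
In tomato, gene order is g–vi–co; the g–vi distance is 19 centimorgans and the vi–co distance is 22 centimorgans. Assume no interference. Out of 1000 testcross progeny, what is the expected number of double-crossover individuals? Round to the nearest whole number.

Map distances give recombination frequencies of 0.190 and 0.220 for the two intervals.
With no interference, expected double-crossover frequency = 0.190 × 0.220 = 0.04180.
Expected number = 0.04180 × 1000 = 41.80 ≈ 42.

42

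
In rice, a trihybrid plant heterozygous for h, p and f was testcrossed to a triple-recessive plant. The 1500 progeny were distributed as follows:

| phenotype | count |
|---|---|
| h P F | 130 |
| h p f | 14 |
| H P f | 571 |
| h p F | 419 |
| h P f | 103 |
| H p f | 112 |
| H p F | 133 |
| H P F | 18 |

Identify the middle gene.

f

The two most frequent reciprocal classes, H P f and h p F, are the parental types, so the F1 was H P f / h p F.
The two rarest classes, H P F and h p f, are the double crossovers. Comparing them with the parentals, only the f allele has switched, so f is the middle locus and the order is h – f – p.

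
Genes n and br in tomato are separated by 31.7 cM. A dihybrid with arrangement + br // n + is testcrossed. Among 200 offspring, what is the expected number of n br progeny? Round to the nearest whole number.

A map distance of 31.7 cM corresponds to a recombination frequency of 0.317.
The F1 is + br / n +, so n br is a recombinant gamete class with expected frequency r/2 = 0.317/2 = 0.1585.
Expected number = 0.1585 × 200 = 31.70 ≈ 32.

32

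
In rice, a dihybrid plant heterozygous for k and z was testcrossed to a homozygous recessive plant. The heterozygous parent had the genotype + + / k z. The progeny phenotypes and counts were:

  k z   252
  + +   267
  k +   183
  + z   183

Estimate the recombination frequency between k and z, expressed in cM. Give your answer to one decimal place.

The recombinant classes are + z and k +: 183 + 183 = 366.
Recombination frequency = 366/885 = 0.4136 ≈ 41.4%, i.e. 41.4 cM.

41.4 cM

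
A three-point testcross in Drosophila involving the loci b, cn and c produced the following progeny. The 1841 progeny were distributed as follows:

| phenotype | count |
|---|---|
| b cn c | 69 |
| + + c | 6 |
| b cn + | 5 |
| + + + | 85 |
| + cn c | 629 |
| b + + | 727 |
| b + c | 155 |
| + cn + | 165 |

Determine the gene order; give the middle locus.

The two most frequent reciprocal classes, b + + and + cn c, are the parental types, so the F1 was b + + / + cn c.
The two rarest classes, b cn + and + + c, are the double crossovers. Comparing them with the parentals, only the cn allele has switched, so cn is the middle locus and the order is c – cn – b.

cn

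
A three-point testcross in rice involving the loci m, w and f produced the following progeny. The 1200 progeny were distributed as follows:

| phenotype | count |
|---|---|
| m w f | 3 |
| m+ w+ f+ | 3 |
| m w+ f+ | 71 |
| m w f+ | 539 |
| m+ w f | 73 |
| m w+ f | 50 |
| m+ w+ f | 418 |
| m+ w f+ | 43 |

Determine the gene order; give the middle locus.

f

The two most frequent reciprocal classes, m+ w+ f and m w f+, are the parental types, so the F1 was m+ w+ f / m w f+.
The two rarest classes, m+ w+ f+ and m w f, are the double crossovers. Comparing them with the parentals, only the f allele has switched, so f is the middle locus and the order is w – f – m.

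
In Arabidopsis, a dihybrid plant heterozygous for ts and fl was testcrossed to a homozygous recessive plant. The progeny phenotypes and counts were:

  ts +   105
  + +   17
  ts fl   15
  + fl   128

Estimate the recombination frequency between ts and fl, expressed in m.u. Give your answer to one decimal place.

The two most frequent classes, + fl (128) and ts + (105), are the parental types, so the F1 was + fl / ts +.
The recombinant classes are + + and ts fl: 17 + 15 = 32.
Recombination frequency = 32/265 = 0.1208 ≈ 12.1%, i.e. 12.1 m.u.

12.1 m.u.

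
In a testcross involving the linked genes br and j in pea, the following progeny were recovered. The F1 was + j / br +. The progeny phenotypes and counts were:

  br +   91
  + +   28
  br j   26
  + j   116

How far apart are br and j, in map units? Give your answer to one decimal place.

20.7 map units

The recombinant classes are + + and br j: 28 + 26 = 54.
Recombination frequency = 54/261 = 0.2069 ≈ 20.7%, i.e. 20.7 map units.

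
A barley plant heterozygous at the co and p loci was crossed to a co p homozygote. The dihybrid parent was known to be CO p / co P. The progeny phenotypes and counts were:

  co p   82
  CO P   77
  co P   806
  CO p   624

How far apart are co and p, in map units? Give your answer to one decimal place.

The recombinant classes are CO P and co p: 77 + 82 = 159.
Recombination frequency = 159/1589 = 0.1001 ≈ 10.0%, i.e. 10.0 map units.

10.0 map units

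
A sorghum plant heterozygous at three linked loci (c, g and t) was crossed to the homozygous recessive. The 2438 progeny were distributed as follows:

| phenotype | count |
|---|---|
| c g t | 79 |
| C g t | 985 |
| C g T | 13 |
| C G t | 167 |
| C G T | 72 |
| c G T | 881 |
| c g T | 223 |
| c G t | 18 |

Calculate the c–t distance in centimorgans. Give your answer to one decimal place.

7.5 centimorgans

The two most frequent reciprocal classes, c G T and C g t, are the parental types, so the F1 was c G T / C g t.
The two rarest classes, c G t and C g T, are the double crossovers. Comparing them with the parentals, only the t allele has switched, so t is the middle locus and the order is c – t – g.
Crossovers in the c–t interval produce the single-crossover classes C G T and c g t (72 + 79 = 151) plus the double crossovers (31).
RF(c–t) = (151 + 31) / 2438 = 182/2438 = 0.0747 → 7.5 centimorgans.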